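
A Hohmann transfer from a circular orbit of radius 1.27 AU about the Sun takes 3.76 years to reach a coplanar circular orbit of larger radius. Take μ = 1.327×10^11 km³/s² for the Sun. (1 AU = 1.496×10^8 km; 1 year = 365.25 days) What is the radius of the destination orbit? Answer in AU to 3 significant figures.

In km: r₁ = 1.27 × 1.496×10^8 = 1.89992×10^8 km.
Transfer time t = 3.76 years × 365.25 × 86400 s = 1.18656576×10^8 s, and t = π√(a_t³/μ).
So a_t = (μ t²/π²)^(1/3) = (1.327×10^11 × (1.18656576×10^8)² / π²)^(1/3) = 5.7418×10^8 km.
Since a_t = (r₁ + r₂)/2, r₂ = 2a_t − r₁ = 2×5.7418×10^8 − 1.89992×10^8 = 9.58368×10^8 km.
In AU: r₂ = 9.58368×10^8 / 1.496×10^8 = 6.41 AU.

r₂ = 6.41 AU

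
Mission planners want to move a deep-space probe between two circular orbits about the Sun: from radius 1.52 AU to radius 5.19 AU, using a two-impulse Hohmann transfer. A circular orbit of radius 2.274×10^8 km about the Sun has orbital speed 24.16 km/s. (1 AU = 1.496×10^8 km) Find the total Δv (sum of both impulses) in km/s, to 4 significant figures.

Δv = 10.16 km/s

From the circular-orbit relation v² = μ/r at r = 2.274×10^8 km: μ = v²r = (24.16)² × 2.274×10^8 = 1.32735×10^11 km³/s².
In km: r₁ = 1.52 × 1.496×10^8 = 2.27392×10^8 km; r₂ = 5.19 × 1.496×10^8 = 7.76424×10^8 km.
Transfer-ellipse semi-major axis a_t = (r₁ + r₂)/2 = (2.27392×10^8 + 7.76424×10^8)/2 = 5.01908×10^8 km.
At r₁ the circular-orbit speed is v₁ = √(μ/r₁) = 24.1604 km/s.
On the transfer ellipse at r₁, v² = μ(2/r − 1/a) gives v_p = √[μ(2/r₁ − 1/a_t)] = 30.0498 km/s.
First burn Δv₁ = |v_p − v₁| = 5.889 km/s.
At r₂, v₂ = √(μ/r₂) = 13.075 km/s.
Transfer-orbit speed at r₂: v_a = √[μ(2/r₂ − 1/a_t)] = 8.8007 km/s.
Second burn Δv₂ = |v₂ − v_a| = 4.274 km/s.
Total Δv = Δv₁ + Δv₂ = 10.16 km/s.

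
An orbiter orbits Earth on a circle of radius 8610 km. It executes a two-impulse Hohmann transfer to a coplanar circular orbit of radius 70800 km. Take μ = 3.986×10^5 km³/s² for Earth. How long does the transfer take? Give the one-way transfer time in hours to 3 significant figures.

t = 10.9 hours

The Hohmann ellipse has a_t = (r₁ + r₂)/2 = 39705 km.
By Kepler's third law the transfer-orbit period is T = 2π√(a_t³/μ), so t = T/2 = 39370 s.
Converting: 39370 s ÷ 3600 s/hour = 10.9 hours.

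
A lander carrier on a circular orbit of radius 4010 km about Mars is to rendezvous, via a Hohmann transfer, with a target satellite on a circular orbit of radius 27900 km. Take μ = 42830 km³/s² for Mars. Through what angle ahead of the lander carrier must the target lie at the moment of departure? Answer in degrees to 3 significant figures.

φ = 102°

The Hohmann ellipse has a_t = (r₁ + r₂)/2 = 15955 km.
Transfer time t = π√(a_t³/μ) = 30593 s.
Target angular speed ω₂ = √(μ/r₂³) = 4.4409×10^-5 rad/s.
Angle swept by the target during transfer: ω₂·t = 1.3586 rad = 77.84°.
Arrival is 180° from departure on the ellipse, so φ = 180° − 77.84° = 102°.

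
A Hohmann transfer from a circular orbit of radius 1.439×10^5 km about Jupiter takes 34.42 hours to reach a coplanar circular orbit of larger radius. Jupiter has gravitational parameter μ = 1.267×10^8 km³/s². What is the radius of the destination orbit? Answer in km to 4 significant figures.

r₂ = 1.020×10^6 km

Transfer time t = 34.42 hours = 1.23912×10^5 s, and t = π√(a_t³/μ).
So a_t = (μ t²/π²)^(1/3) = (1.267×10^8 × (1.23912×10^5)² / π²)^(1/3) = 5.8197×10^5 km.
Since a_t = (r₁ + r₂)/2, r₂ = 2a_t − r₁ = 2×5.8197×10^5 − 1.439×10^5 = 1.02004×10^6 km.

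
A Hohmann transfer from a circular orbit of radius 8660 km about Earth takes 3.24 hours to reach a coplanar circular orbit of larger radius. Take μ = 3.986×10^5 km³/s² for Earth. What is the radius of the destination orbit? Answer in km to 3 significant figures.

Transfer time t = 3.24 hours = 11664 s, and t = π√(a_t³/μ).
So a_t = (μ t²/π²)^(1/3) = (3.986×10^5 × (11664)² / π²)^(1/3) = 17646 km.
Since a_t = (r₁ + r₂)/2, r₂ = 2a_t − r₁ = 2×17646 − 8660 = 26632 km.

r₂ = 26600 km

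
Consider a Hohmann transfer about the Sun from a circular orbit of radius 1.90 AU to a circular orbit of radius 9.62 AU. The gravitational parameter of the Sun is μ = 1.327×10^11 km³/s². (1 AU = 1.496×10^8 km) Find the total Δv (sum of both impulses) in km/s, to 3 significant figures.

In km: r₁ = 1.90 × 1.496×10^8 = 2.8424×10^8 km; r₂ = 9.62 × 1.496×10^8 = 1.439152×10^9 km.
Transfer-ellipse semi-major axis a_t = (r₁ + r₂)/2 = (2.8424×10^8 + 1.439152×10^9)/2 = 8.61696×10^8 km.
Circular speed at r₁: v₁ = √(μ/r₁) = √(1.327×10^11/2.8424×10^8) = 21.6069 km/s.
On the transfer ellipse at r₁, vis-viva equation gives v_p = √[μ(2/r₁ − 1/a_t)] = 27.9235 km/s.
First burn Δv₁ = |v_p − v₁| = 6.317 km/s.
Circular speed at r₂: v₂ = √(μ/r₂) = 9.602 km/s.
Transfer-orbit speed at r₂: v_a = √[μ(2/r₂ − 1/a_t)] = 5.515 km/s.
Second burn Δv₂ = |v₂ − v_a| = 4.087 km/s.
Total Δv = Δv₁ + Δv₂ = 10.40 km/s.

Δv = 10.4 km/s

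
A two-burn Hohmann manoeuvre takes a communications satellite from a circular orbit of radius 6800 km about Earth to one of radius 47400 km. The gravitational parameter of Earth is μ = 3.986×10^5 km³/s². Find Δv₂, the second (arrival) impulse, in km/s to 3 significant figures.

Transfer-ellipse semi-major axis a_t = (r₁ + r₂)/2 = (6800 + 47400)/2 = 27100 km.
On the circular orbit at r = 47400 km, v_c = √(μ/r) = 2.900 km/s.
Vis-viva on the transfer ellipse at r = 47400 km gives v_t = √[μ(2/r − 1/a_t)] = 1.453 km/s.
Δv₂ = |v_t − v_c| = |1.453 − 2.900| = 1.447 km/s.

Δv₂ = 1.45 km/s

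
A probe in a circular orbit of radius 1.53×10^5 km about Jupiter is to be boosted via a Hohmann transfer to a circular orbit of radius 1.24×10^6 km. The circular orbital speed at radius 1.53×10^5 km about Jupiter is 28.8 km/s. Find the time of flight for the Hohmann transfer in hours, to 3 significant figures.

From the circular-orbit relation v² = μ/r at r = 1.53×10^5 km: μ = v²r = (28.8)² × 1.53×10^5 = 1.26904×10^8 km³/s².
The Hohmann ellipse has a_t = (r₁ + r₂)/2 = 6.965×10^5 km.
Half the transfer-orbit period gives t = π√(a_t³/μ) = 1.621×10^5 s.
Converting: 1.621×10^5 s ÷ 3600 s/hour = 45.0 hours.

t = 45.0 hours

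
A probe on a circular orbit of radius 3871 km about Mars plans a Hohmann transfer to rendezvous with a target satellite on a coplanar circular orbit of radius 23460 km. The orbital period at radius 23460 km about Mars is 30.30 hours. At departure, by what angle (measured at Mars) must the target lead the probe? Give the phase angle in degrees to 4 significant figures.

φ = 99.98°

From Kepler's third law T² = 4π²r³/μ at r = 23460 km, T = 30.30 hours = 30.30 × 3600 s = 1.0908×10^5 s: μ = 4π²r³/T² = 42840.4 km³/s².
Semi-major axis of the transfer orbit: a_t = (3871 + 23460)/2 = 13665.5 km.
The half-period of the transfer ellipse is t = π√(a_t³/μ) = 24247 s.
The target's mean motion on its circular orbit is ω₂ = √(μ/r₂³) = 5.7602×10^-5 rad/s.
Angle swept by the target during transfer: ω₂·t = 1.39668 rad = 80.02°.
The probe traverses 180° on the transfer ellipse, so the target must lead by 180° − 80.02° = 99.98°.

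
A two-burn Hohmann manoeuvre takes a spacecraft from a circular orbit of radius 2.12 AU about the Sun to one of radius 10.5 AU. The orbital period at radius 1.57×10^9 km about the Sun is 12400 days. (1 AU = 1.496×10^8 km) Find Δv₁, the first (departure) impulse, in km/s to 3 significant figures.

Δv₁ = 5.94 km/s

From Kepler's third law T² = 4π²r³/μ at r = 1.57×10^9 km, T = 12400 days = 12400 × 86400 s = 1.07136×10^9 s: μ = 4π²r³/T² = 1.33103×10^11 km³/s².
In km: r₁ = 2.12 × 1.496×10^8 = 3.17152×10^8 km; r₂ = 10.5 × 1.496×10^8 = 1.5708×10^9 km.
Semi-major axis of the transfer orbit: a_t = (3.17152×10^8 + 1.5708×10^9)/2 = 9.43976×10^8 km.
Circular speed at r = 3.17152×10^8 km: v_c = √(μ/r) = 20.49 km/s.
Vis-viva on the transfer ellipse at r = 3.17152×10^8 km gives v_t = √[μ(2/r − 1/a_t)] = 26.43 km/s.
Δv₁ = |v_t − v_c| = |26.43 − 20.49| = 5.940 km/s.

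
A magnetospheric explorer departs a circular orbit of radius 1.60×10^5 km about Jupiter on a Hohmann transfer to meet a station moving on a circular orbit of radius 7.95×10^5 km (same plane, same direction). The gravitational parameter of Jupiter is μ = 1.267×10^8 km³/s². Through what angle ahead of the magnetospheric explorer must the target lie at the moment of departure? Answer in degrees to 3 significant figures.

φ = 96.2°

Transfer-ellipse semi-major axis a_t = (r₁ + r₂)/2 = (1.600×10^5 + 7.950×10^5)/2 = 4.775×10^5 km.
Transfer time t = π√(a_t³/μ) = 92090 s.
Target angular speed ω₂ = √(μ/r₂³) = 1.588×10^-5 rad/s.
Angle swept by the target during transfer: ω₂·t = 1.4624 rad = 83.79°.
Arrival is 180° from departure on the ellipse, so φ = 180° − 83.79° = 96.2°.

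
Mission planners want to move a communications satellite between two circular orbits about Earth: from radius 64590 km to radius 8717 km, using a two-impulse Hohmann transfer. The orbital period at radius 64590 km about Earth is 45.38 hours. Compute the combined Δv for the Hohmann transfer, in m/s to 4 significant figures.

Δv = 3487 m/s

From Kepler's third law T² = 4π²r³/μ at r = 64590 km, T = 45.38 hours = 45.38 × 3600 s = 1.63368×10^5 s: μ = 4π²r³/T² = 3.98586×10^5 km³/s².
Transfer-ellipse semi-major axis a_t = (r₁ + r₂)/2 = (64590 + 8717)/2 = 36653.5 km.
At r₁ the circular-orbit speed is v₁ = √(μ/r₁) = 2.484 km/s.
On the transfer ellipse at r₁, v² = μ(2/r − 1/a) gives v_a = √[μ(2/r₁ − 1/a_t)] = 1.211 km/s.
First burn Δv₁ = |v_a − v₁| = 1.273 km/s.
Circular speed at r₂: v₂ = √(μ/r₂) = 6.762 km/s.
Transfer-orbit speed at r₂: v_p = √[μ(2/r₂ − 1/a_t)] = 8.976 km/s.
Second burn Δv₂ = |v₂ − v_p| = 2.214 km/s.
Total Δv = Δv₁ + Δv₂ = 3.487 km/s.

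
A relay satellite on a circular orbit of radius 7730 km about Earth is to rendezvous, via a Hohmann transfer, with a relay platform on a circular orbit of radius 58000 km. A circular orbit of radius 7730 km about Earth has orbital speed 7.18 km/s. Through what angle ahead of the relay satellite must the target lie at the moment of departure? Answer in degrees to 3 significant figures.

φ = 103°

From the circular-orbit relation v² = μ/r at r = 7730 km: μ = v²r = (7.18)² × 7730 = 3.98500×10^5 km³/s².
The Hohmann ellipse has a_t = (r₁ + r₂)/2 = 32865 km.
The half-period of the transfer ellipse is t = π√(a_t³/μ) = 29650 s.
Target angular speed ω₂ = √(μ/r₂³) = 4.519×10^-5 rad/s.
Angle swept by the target during transfer: ω₂·t = 1.340 rad = 76.78°.
The relay satellite traverses 180° on the transfer ellipse, so the target must lead by 180° − 76.78° = 103°.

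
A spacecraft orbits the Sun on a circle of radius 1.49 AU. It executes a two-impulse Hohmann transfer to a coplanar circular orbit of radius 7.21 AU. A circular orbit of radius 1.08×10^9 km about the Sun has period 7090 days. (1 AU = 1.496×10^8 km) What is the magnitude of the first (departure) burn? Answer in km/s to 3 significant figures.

From Kepler's third law T² = 4π²r³/μ at r = 1.08×10^9 km, T = 7090 days = 7090 × 86400 s = 6.12576×10^8 s: μ = 4π²r³/T² = 1.32529×10^11 km³/s².
In km: r₁ = 1.49 × 1.496×10^8 = 2.22904×10^8 km; r₂ = 7.21 × 1.496×10^8 = 1.078616×10^9 km.
Transfer-ellipse semi-major axis a_t = (r₁ + r₂)/2 = (2.22904×10^8 + 1.078616×10^9)/2 = 6.5076×10^8 km.
On the circular orbit at r = 2.22904×10^8 km, v_c = √(μ/r) = 24.38353 km/s.
Transfer-orbit speed at the same r (vis-viva, a = a_t): v_t = √[μ(2/r − 1/a_t)] = 31.39204 km/s.
Δv₁ = |v_t − v_c| = |31.39204 − 24.38353| = 7.009 km/s.

Δv₁ = 7.01 km/s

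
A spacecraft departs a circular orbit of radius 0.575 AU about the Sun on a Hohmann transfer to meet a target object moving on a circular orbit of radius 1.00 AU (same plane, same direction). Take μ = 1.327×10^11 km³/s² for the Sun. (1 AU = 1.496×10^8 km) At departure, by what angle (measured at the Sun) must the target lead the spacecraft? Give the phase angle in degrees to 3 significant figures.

φ = 54.2°

In km: r₁ = 0.575 × 1.496×10^8 = 8.602×10^7 km; r₂ = 1.00 × 1.496×10^8 = 1.496×10^8 km.
Semi-major axis of the transfer orbit: a_t = (8.602×10^7 + 1.496×10^8)/2 = 1.1781×10^8 km.
Transfer time t = π√(a_t³/μ) = 1.1028×10^7 s.
The target's mean motion on its circular orbit is ω₂ = √(μ/r₂³) = 1.9908×10^-7 rad/s.
Angle swept by the target during transfer: ω₂·t = 2.195 rad = 125.8°.
Arrival is 180° from departure on the ellipse, so φ = 180° − 125.8° = 54.2°.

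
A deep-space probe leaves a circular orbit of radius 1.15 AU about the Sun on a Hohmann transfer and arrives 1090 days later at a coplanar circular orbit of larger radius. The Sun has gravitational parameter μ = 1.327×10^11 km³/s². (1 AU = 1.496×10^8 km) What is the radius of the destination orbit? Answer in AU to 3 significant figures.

r₂ = 5.43 AU

In km: r₁ = 1.15 × 1.496×10^8 = 1.7204×10^8 km.
Transfer time t = 1090 days = 9.4176×10^7 s, and t = π√(a_t³/μ).
So a_t = (μ t²/π²)^(1/3) = (1.327×10^11 × (9.4176×10^7)² / π²)^(1/3) = 4.9221×10^8 km.
Since a_t = (r₁ + r₂)/2, r₂ = 2a_t − r₁ = 2×4.9221×10^8 − 1.7204×10^8 = 8.1238×10^8 km.
In AU: r₂ = 8.1238×10^8 / 1.496×10^8 = 5.43 AU.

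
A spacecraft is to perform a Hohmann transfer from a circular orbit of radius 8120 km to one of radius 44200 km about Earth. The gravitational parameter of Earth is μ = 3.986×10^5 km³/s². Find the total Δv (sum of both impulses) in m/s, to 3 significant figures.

Δv = 3430 m/s

The Hohmann ellipse has a_t = (r₁ + r₂)/2 = 26160 km.
At r₁ the circular-orbit speed is v₁ = √(μ/r₁) = 7.006 km/s.
Transfer-orbit speed at r₁ (vis-viva equation): v_p = √[μ(2/r₁ − 1/a_t)] = 9.107 km/s.
First burn Δv₁ = |v_p − v₁| = 2.101 km/s.
At r₂, v₂ = √(μ/r₂) = 3.003 km/s.
Transfer-orbit speed at r₂: v_a = √[μ(2/r₂ − 1/a_t)] = 1.673 km/s.
Second burn Δv₂ = |v₂ − v_a| = 1.330 km/s.
Total Δv = Δv₁ + Δv₂ = 3.431 km/s.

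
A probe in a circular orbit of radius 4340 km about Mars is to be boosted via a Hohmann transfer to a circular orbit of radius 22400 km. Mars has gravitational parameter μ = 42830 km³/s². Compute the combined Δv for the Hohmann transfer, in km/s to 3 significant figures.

Δv = 1.52 km/s

Transfer-ellipse semi-major axis a_t = (r₁ + r₂)/2 = (4340 + 22400)/2 = 13370 km.
At r₁ the circular-orbit speed is v₁ = √(μ/r₁) = 3.141443 km/s.
Transfer-orbit speed at r₁ (v² = μ(2/r − 1/a)): v_p = √[μ(2/r₁ − 1/a_t)] = 4.066188 km/s.
First burn Δv₁ = |v_p − v₁| = 0.9247 km/s.
Circular speed at r₂: v₂ = √(μ/r₂) = 1.38277 km/s.
Transfer-orbit speed at r₂: v_a = √[μ(2/r₂ − 1/a_t)] = 0.787824 km/s.
Second burn Δv₂ = |v₂ − v_a| = 0.5949 km/s.
Total Δv = Δv₁ + Δv₂ = 1.520 km/s.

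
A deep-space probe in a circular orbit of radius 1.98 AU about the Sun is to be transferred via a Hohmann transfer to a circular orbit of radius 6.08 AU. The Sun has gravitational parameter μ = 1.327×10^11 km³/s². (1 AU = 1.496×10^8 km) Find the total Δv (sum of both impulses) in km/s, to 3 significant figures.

Δv = 8.44 km/s

In km: r₁ = 1.98 × 1.496×10^8 = 2.96208×10^8 km; r₂ = 6.08 × 1.496×10^8 = 9.09568×10^8 km.
The Hohmann ellipse has a_t = (r₁ + r₂)/2 = 6.02888×10^8 km.
At r₁ the circular-orbit speed is v₁ = √(μ/r₁) = 21.166 km/s.
On the transfer ellipse at r₁, vis-viva equation gives v_p = √[μ(2/r₁ − 1/a_t)] = 25.998 km/s.
First burn Δv₁ = |v_p − v₁| = 4.832 km/s.
At r₂, v₂ = √(μ/r₂) = 12.0786 km/s.
Transfer-orbit speed at r₂: v_a = √[μ(2/r₂ − 1/a_t)] = 8.46638 km/s.
Second burn Δv₂ = |v₂ − v_a| = 3.612 km/s.
Total Δv = Δv₁ + Δv₂ = 8.444 km/s.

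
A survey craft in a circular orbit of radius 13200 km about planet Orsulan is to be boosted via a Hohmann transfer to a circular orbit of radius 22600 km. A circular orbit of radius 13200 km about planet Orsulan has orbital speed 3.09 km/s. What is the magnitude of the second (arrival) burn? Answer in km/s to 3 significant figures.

From the circular-orbit relation v² = μ/r at r = 13200 km: μ = v²r = (3.09)² × 13200 = 1.26035×10^5 km³/s².
Semi-major axis of the transfer orbit: a_t = (13200 + 22600)/2 = 17900 km.
Circular speed at r = 22600 km: v_c = √(μ/r) = 2.3615 km/s.
Vis-viva on the transfer ellipse at r = 22600 km gives v_t = √[μ(2/r − 1/a_t)] = 2.0279 km/s.
Δv₂ = |v_t − v_c| = |2.0279 − 2.3615| = 0.3336 km/s.

Δv₂ = 0.334 km/s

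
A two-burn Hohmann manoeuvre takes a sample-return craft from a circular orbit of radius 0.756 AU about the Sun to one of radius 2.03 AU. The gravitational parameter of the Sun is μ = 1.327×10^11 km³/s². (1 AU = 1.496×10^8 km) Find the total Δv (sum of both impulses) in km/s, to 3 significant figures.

In km: r₁ = 0.756 × 1.496×10^8 = 1.130976×10^8 km; r₂ = 2.03 × 1.496×10^8 = 3.03688×10^8 km.
Semi-major axis of the transfer orbit: a_t = (1.130976×10^8 + 3.03688×10^8)/2 = 2.083928×10^8 km.
Circular speed at r₁: v₁ = √(μ/r₁) = √(1.327×10^11/1.130976×10^8) = 34.254 km/s.
Transfer-orbit speed at r₁ (vis-viva equation): v_p = √[μ(2/r₁ − 1/a_t)] = 41.351 km/s.
First burn Δv₁ = |v_p − v₁| = 7.097 km/s.
At r₂, v₂ = √(μ/r₂) = 20.904 km/s.
Transfer-orbit speed at r₂: v_a = √[μ(2/r₂ − 1/a_t)] = 15.400 km/s.
Second burn Δv₂ = |v₂ − v_a| = 5.504 km/s.
Total Δv = Δv₁ + Δv₂ = 12.60 km/s.

Δv = 12.6 km/s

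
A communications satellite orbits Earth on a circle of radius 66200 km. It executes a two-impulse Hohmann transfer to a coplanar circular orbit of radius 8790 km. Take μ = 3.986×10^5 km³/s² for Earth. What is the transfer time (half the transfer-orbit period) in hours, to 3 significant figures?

t = 10.0 hours

The Hohmann ellipse has a_t = (r₁ + r₂)/2 = 37495 km.
Transfer time t = π√(a_t³/μ) = π√((37495)³ / 3.986×10^5) = 36130 s.
Converting: 36130 s ÷ 3600 s/hour = 10.0 hours.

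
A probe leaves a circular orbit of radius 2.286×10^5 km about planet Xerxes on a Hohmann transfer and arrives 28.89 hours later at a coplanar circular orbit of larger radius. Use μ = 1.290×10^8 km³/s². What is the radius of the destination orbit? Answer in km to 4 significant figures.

r₂ = 8.133×10^5 km

Transfer time t = 28.89 hours = 1.04004×10^5 s, and t = π√(a_t³/μ).
So a_t = (μ t²/π²)^(1/3) = (1.290×10^8 × (1.04004×10^5)² / π²)^(1/3) = 5.2095×10^5 km.
Since a_t = (r₁ + r₂)/2, r₂ = 2a_t − r₁ = 2×5.2095×10^5 − 2.286×10^5 = 8.133×10^5 km.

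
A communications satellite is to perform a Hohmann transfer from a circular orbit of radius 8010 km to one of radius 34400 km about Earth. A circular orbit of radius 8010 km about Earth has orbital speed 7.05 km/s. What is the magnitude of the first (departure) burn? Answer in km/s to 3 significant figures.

Δv₁ = 1.93 km/s

From the circular-orbit relation v² = μ/r at r = 8010 km: μ = v²r = (7.05)² × 8010 = 3.98117×10^5 km³/s².
Semi-major axis of the transfer orbit: a_t = (8010 + 34400)/2 = 21205 km.
Circular speed at r = 8010 km: v_c = √(μ/r) = 7.050 km/s.
Vis-viva on the transfer ellipse at r = 8010 km gives v_t = √[μ(2/r − 1/a_t)] = 8.979 km/s.
Δv₁ = |v_t − v_c| = |8.979 − 7.050| = 1.929 km/s.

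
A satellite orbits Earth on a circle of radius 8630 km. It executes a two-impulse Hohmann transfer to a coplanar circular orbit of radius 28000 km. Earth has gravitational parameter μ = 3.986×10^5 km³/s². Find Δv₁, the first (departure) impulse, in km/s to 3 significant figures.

Transfer-ellipse semi-major axis a_t = (r₁ + r₂)/2 = (8630 + 28000)/2 = 18315 km.
Circular speed at r = 8630 km: v_c = √(μ/r) = 6.796 km/s.
Vis-viva on the transfer ellipse at r = 8630 km gives v_t = √[μ(2/r − 1/a_t)] = 8.403 km/s.
Δv₁ = |v_t − v_c| = |8.403 − 6.796| = 1.607 km/s.

Δv₁ = 1.61 km/s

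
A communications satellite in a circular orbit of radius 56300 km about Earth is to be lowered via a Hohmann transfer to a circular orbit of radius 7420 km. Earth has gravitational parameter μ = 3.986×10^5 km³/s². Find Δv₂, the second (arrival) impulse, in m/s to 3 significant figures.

Transfer-ellipse semi-major axis a_t = (r₁ + r₂)/2 = (56300 + 7420)/2 = 31860 km.
Circular speed at r = 7420 km: v_c = √(μ/r) = 7.329 km/s.
Transfer-orbit speed at the same r (vis-viva, a = a_t): v_t = √[μ(2/r − 1/a_t)] = 9.743 km/s.
Δv₂ = |v_t − v_c| = |9.743 − 7.329| = 2.414 km/s.

Δv₂ = 2410 m/s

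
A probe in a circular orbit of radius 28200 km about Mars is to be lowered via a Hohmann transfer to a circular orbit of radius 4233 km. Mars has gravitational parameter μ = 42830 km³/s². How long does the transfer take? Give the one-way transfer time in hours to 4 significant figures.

t = 8.708 hours

The Hohmann ellipse has a_t = (r₁ + r₂)/2 = 16216.5 km.
Half the transfer-orbit period gives t = π√(a_t³/μ) = 31350 s.
Converting: 31350 s ÷ 3600 s/hour = 8.708 hours.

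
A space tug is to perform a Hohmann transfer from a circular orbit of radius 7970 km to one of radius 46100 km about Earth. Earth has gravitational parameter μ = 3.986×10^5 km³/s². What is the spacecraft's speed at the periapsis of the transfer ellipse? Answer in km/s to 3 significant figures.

v = 9.23 km/s

Semi-major axis of the transfer orbit: a_t = (7970 + 46100)/2 = 27035 km.
At periapsis, r = 7970 km.
From the vis-viva equation, v = √[μ(2/r − 1/a_t)] = 9.235 km/s.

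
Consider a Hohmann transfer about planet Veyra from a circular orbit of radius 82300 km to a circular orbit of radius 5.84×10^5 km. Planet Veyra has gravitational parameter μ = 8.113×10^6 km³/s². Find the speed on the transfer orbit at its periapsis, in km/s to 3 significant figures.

v = 13.1 km/s

The Hohmann ellipse has a_t = (r₁ + r₂)/2 = 3.3315×10^5 km.
At periapsis, r = 82300 km.
From the vis-viva equation, v = √[μ(2/r − 1/a_t)] = 13.15 km/s.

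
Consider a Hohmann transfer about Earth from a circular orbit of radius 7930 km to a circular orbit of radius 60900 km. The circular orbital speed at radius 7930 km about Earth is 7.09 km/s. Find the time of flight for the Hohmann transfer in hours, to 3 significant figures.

From the circular-orbit relation v² = μ/r at r = 7930 km: μ = v²r = (7.09)² × 7930 = 3.98626×10^5 km³/s².
Transfer-ellipse semi-major axis a_t = (r₁ + r₂)/2 = (7930 + 60900)/2 = 34415 km.
By Kepler's third law the transfer-orbit period is T = 2π√(a_t³/μ), so t = T/2 = 31768 s.
Converting: 31768 s ÷ 3600 s/hour = 8.82 hours.

t = 8.82 hours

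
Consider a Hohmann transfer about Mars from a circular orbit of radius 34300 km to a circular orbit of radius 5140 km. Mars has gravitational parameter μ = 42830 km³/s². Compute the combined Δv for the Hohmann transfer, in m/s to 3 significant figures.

Δv = 1470 m/s

The Hohmann ellipse has a_t = (r₁ + r₂)/2 = 19720 km.
At r₁ the circular-orbit speed is v₁ = √(μ/r₁) = 1.1174 km/s.
On the transfer ellipse at r₁, vis-viva equation gives v_a = √[μ(2/r₁ − 1/a_t)] = 0.57050 km/s.
First burn Δv₁ = |v_a − v₁| = 0.5469 km/s.
Circular speed at r₂: v₂ = √(μ/r₂) = 2.8866 km/s.
Transfer-orbit speed at r₂: v_p = √[μ(2/r₂ − 1/a_t)] = 3.8070 km/s.
Second burn Δv₂ = |v₂ − v_p| = 0.9204 km/s.
Total Δv = Δv₁ + Δv₂ = 1.467 km/s.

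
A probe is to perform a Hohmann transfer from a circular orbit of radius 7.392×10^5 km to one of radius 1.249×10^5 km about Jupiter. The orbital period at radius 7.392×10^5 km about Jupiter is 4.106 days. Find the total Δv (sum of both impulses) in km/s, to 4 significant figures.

From Kepler's third law T² = 4π²r³/μ at r = 7.392×10^5 km, T = 4.106 days = 4.106 × 86400 s = 3.547584×10^5 s: μ = 4π²r³/T² = 1.26701×10^8 km³/s².
Transfer-ellipse semi-major axis a_t = (r₁ + r₂)/2 = (7.392×10^5 + 1.249×10^5)/2 = 4.3205×10^5 km.
At r₁ the circular-orbit speed is v₁ = √(μ/r₁) = 13.092 km/s.
On the transfer ellipse at r₁, vis-viva gives v_a = √[μ(2/r₁ − 1/a_t)] = 7.0392 km/s.
First burn Δv₁ = |v_a − v₁| = 6.053 km/s.
At r₂, v₂ = √(μ/r₂) = 31.85 km/s.
Transfer-orbit speed at r₂: v_p = √[μ(2/r₂ − 1/a_t)] = 41.66 km/s.
Second burn Δv₂ = |v₂ − v_p| = 9.810 km/s.
Total Δv = Δv₁ + Δv₂ = 15.86 km/s.

Δv = 15.86 km/s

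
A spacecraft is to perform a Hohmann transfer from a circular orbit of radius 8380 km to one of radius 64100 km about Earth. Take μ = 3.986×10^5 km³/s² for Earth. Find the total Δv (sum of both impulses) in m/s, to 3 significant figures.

Δv = 3570 m/s

Semi-major axis of the transfer orbit: a_t = (8380 + 64100)/2 = 36240 km.
Circular speed at r₁: v₁ = √(μ/r₁) = √(3.986×10^5/8380) = 6.8968 km/s.
Transfer-orbit speed at r₁ (v² = μ(2/r − 1/a)): v_p = √[μ(2/r₁ − 1/a_t)] = 9.1724 km/s.
First burn Δv₁ = |v_p − v₁| = 2.2756 km/s.
Circular speed at r₂: v₂ = √(μ/r₂) = 2.49367 km/s.
Transfer-orbit speed at r₂: v_a = √[μ(2/r₂ − 1/a_t)] = 1.19913 km/s.
Second burn Δv₂ = |v₂ − v_a| = 1.2945 km/s.
Δv = Δv₁ + Δv₂ = 2.2756 + 1.2945 = 3.570 km/s.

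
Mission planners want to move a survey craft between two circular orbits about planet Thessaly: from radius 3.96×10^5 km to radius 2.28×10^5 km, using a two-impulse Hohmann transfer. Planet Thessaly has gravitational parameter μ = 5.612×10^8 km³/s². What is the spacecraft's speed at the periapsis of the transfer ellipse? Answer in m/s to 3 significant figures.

Semi-major axis of the transfer orbit: a_t = (3.960×10^5 + 2.280×10^5)/2 = 3.120×10^5 km.
At periapsis, r = 2.280×10^5 km.
Applying v² = μ(2/r − 1/a_t): v = 55.89 km/s.

v = 55900 m/s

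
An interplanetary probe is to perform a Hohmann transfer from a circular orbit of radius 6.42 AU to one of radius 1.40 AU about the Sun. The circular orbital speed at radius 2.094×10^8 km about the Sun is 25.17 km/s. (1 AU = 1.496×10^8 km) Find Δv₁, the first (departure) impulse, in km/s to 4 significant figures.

Δv₁ = 4.720 km/s

From the circular-orbit relation v² = μ/r at r = 2.094×10^8 km: μ = v²r = (25.17)² × 2.094×10^8 = 1.32661×10^11 km³/s².
In km: r₁ = 6.42 × 1.496×10^8 = 9.60432×10^8 km; r₂ = 1.40 × 1.496×10^8 = 2.0944×10^8 km.
Transfer-ellipse semi-major axis a_t = (r₁ + r₂)/2 = (9.60432×10^8 + 2.0944×10^8)/2 = 5.84936×10^8 km.
On the circular orbit at r = 9.60432×10^8 km, v_c = √(μ/r) = 11.753 km/s.
Vis-viva on the transfer ellipse at r = 9.60432×10^8 km gives v_t = √[μ(2/r − 1/a_t)] = 7.0326 km/s.
Δv₁ = |v_t − v_c| = |7.0326 − 11.753| = 4.720 km/s.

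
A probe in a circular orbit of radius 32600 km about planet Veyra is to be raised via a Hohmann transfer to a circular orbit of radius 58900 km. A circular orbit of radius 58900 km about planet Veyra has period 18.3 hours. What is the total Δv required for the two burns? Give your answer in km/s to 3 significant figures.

From Kepler's third law T² = 4π²r³/μ at r = 58900 km, T = 18.3 hours = 18.3 × 3600 s = 65880 s: μ = 4π²r³/T² = 1.85865×10^6 km³/s².
Semi-major axis of the transfer orbit: a_t = (32600 + 58900)/2 = 45750 km.
At r₁ the circular-orbit speed is v₁ = √(μ/r₁) = 7.5508 km/s.
Transfer-orbit speed at r₁ (vis-viva): v_p = √[μ(2/r₁ − 1/a_t)] = 8.5675 km/s.
First burn Δv₁ = |v_p − v₁| = 1.0167 km/s.
Circular speed at r₂: v₂ = √(μ/r₂) = 5.61748 km/s.
Transfer-orbit speed at r₂: v_a = √[μ(2/r₂ − 1/a_t)] = 4.74193 km/s.
Second burn Δv₂ = |v₂ − v_a| = 0.87555 km/s.
Δv = Δv₁ + Δv₂ = 1.0167 + 0.87555 = 1.892 km/s.

Δv = 1.89 km/s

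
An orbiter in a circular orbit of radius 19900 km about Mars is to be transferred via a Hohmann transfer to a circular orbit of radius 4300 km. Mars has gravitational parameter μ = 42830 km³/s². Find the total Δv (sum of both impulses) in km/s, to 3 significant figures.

Transfer-ellipse semi-major axis a_t = (r₁ + r₂)/2 = (19900 + 4300)/2 = 12100 km.
Circular speed at r₁: v₁ = √(μ/r₁) = √(42830/19900) = 1.4671 km/s.
On the transfer ellipse at r₁, vis-viva gives v_a = √[μ(2/r₁ − 1/a_t)] = 0.87456 km/s.
First burn Δv₁ = |v_a − v₁| = 0.5925 km/s.
At r₂, v₂ = √(μ/r₂) = 3.1560 km/s.
Transfer-orbit speed at r₂: v_p = √[μ(2/r₂ − 1/a_t)] = 4.0474 km/s.
Second burn Δv₂ = |v₂ − v_p| = 0.8914 km/s.
Δv = Δv₁ + Δv₂ = 0.5925 + 0.8914 = 1.484 km/s.

Δv = 1.48 km/s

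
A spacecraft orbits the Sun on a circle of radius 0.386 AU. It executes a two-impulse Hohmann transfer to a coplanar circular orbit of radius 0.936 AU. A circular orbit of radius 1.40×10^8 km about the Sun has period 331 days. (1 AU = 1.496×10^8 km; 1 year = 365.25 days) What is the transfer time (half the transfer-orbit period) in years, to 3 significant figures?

From Kepler's third law T² = 4π²r³/μ at r = 1.40×10^8 km, T = 331 days = 331 × 86400 s = 2.85984×10^7 s: μ = 4π²r³/T² = 1.32453×10^11 km³/s².
In km: r₁ = 0.386 × 1.496×10^8 = 5.77456×10^7 km; r₂ = 0.936 × 1.496×10^8 = 1.400256×10^8 km.
The Hohmann ellipse has a_t = (r₁ + r₂)/2 = 9.88856×10^7 km.
Half the transfer-orbit period gives t = π√(a_t³/μ) = 8.488×10^6 s.
Converting: 8.488×10^6 s ÷ 3.15576×10^7 s/year (365.25 × 86400) = 0.269 years.

t = 0.269 years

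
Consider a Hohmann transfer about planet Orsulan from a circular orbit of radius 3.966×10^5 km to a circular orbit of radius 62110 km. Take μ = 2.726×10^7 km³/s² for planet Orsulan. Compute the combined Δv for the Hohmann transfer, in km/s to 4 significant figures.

Δv = 10.58 km/s

Transfer-ellipse semi-major axis a_t = (r₁ + r₂)/2 = (3.966×10^5 + 62110)/2 = 2.29355×10^5 km.
At r₁ the circular-orbit speed is v₁ = √(μ/r₁) = 8.2906 km/s.
Transfer-orbit speed at r₁ (vis-viva): v_a = √[μ(2/r₁ − 1/a_t)] = 4.3143 km/s.
First burn Δv₁ = |v_a − v₁| = 3.9763 km/s.
At r₂, v₂ = √(μ/r₂) = 20.950 km/s.
Transfer-orbit speed at r₂: v_p = √[μ(2/r₂ − 1/a_t)] = 27.549 km/s.
Second burn Δv₂ = |v₂ − v_p| = 6.5990 km/s.
Δv = Δv₁ + Δv₂ = 3.9763 + 6.5990 = 10.58 km/s.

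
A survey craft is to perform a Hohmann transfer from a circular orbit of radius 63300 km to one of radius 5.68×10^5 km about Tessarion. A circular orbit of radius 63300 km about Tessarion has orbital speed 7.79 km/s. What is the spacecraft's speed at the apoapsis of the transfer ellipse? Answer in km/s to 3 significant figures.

From the circular-orbit relation v² = μ/r at r = 63300 km: μ = v²r = (7.79)² × 63300 = 3.84130×10^6 km³/s².
Transfer-ellipse semi-major axis a_t = (r₁ + r₂)/2 = (63300 + 5.680×10^5)/2 = 3.1565×10^5 km.
The apoapsis of the transfer ellipse is at r = 5.680×10^5 km.
From the vis-viva equation, v = √[μ(2/r − 1/a_t)] = 1.165 km/s.

v = 1.16 km/s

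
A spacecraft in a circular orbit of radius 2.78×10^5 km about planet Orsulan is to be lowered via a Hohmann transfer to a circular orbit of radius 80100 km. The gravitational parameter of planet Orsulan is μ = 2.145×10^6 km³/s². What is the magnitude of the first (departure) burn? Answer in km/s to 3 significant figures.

Δv₁ = 0.920 km/s

The Hohmann ellipse has a_t = (r₁ + r₂)/2 = 1.7905×10^5 km.
On the circular orbit at r = 2.780×10^5 km, v_c = √(μ/r) = 2.7777 km/s.
Vis-viva on the transfer ellipse at r = 2.780×10^5 km gives v_t = √[μ(2/r − 1/a_t)] = 1.8579 km/s.
Δv₁ = |v_t − v_c| = |1.8579 − 2.7777| = 0.9198 km/s.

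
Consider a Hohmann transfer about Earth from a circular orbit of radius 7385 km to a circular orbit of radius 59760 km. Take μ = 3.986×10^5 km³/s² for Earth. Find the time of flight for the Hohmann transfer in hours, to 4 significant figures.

t = 8.503 hours

The Hohmann ellipse has a_t = (r₁ + r₂)/2 = 33572.5 km.
By Kepler's third law the transfer-orbit period is T = 2π√(a_t³/μ), so t = T/2 = 30610 s.
Converting: 30610 s ÷ 3600 s/hour = 8.503 hours.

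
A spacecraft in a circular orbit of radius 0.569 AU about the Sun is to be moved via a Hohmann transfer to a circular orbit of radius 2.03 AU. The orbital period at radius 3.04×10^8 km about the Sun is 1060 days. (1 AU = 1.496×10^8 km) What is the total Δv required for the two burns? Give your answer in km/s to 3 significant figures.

From Kepler's third law T² = 4π²r³/μ at r = 3.04×10^8 km, T = 1060 days = 1060 × 86400 s = 9.1584×10^7 s: μ = 4π²r³/T² = 1.32233×10^11 km³/s².
In km: r₁ = 0.569 × 1.496×10^8 = 8.51224×10^7 km; r₂ = 2.03 × 1.496×10^8 = 3.03688×10^8 km.
Semi-major axis of the transfer orbit: a_t = (8.51224×10^7 + 3.03688×10^8)/2 = 1.944052×10^8 km.
At r₁ the circular-orbit speed is v₁ = √(μ/r₁) = 39.414 km/s.
Transfer-orbit speed at r₁ (vis-viva): v_p = √[μ(2/r₁ − 1/a_t)] = 49.262 km/s.
First burn Δv₁ = |v_p − v₁| = 9.848 km/s.
At r₂, v₂ = √(μ/r₂) = 20.867 km/s.
Transfer-orbit speed at r₂: v_a = √[μ(2/r₂ − 1/a_t)] = 13.808 km/s.
Second burn Δv₂ = |v₂ − v_a| = 7.059 km/s.
Δv = Δv₁ + Δv₂ = 9.848 + 7.059 = 16.91 km/s.

Δv = 16.9 km/s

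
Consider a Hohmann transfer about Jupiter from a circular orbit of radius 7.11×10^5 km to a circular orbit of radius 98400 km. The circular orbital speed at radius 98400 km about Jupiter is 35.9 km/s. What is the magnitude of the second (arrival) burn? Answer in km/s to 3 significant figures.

Δv₂ = 11.7 km/s

From the circular-orbit relation v² = μ/r at r = 98400 km: μ = v²r = (35.9)² × 98400 = 1.26819×10^8 km³/s².
Semi-major axis of the transfer orbit: a_t = (7.110×10^5 + 98400)/2 = 4.047×10^5 km.
Circular speed at r = 98400 km: v_c = √(μ/r) = 35.90 km/s.
Transfer-orbit speed at the same r (vis-viva, a = a_t): v_t = √[μ(2/r − 1/a_t)] = 47.58 km/s.
Δv₂ = |v_t − v_c| = |47.58 − 35.90| = 11.68 km/s.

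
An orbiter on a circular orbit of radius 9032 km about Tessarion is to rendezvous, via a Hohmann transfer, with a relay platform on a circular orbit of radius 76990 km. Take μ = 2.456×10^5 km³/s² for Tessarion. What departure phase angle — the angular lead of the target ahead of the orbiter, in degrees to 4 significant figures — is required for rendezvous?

φ = 104.8°

The Hohmann ellipse has a_t = (r₁ + r₂)/2 = 43011 km.
Transfer time t = π√(a_t³/μ) = 56546 s.
The target's mean motion on its circular orbit is ω₂ = √(μ/r₂³) = 2.3199×10^-5 rad/s.
Angle swept by the target during transfer: ω₂·t = 1.3118 rad = 75.16°.
Arrival is 180° from departure on the ellipse, so φ = 180° − 75.16° = 104.8°.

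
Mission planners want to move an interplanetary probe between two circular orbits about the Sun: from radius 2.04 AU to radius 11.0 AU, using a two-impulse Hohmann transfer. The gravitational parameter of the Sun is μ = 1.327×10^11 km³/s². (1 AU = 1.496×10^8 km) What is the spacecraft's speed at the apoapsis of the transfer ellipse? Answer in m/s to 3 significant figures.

v = 5020 m/s

In km: r₁ = 2.04 × 1.496×10^8 = 3.05184×10^8 km; r₂ = 11.0 × 1.496×10^8 = 1.6456×10^9 km.
The Hohmann ellipse has a_t = (r₁ + r₂)/2 = 9.75392×10^8 km.
At apoapsis, r = 1.6456×10^9 km.
From the vis-viva equation, v = √[μ(2/r − 1/a_t)] = 5.023 km/s.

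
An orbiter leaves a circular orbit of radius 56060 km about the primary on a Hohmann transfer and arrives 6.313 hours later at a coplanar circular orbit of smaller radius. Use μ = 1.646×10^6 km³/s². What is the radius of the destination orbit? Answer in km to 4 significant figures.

r₂ = 32270 km

Transfer time t = 6.313 hours = 22726.8 s, and t = π√(a_t³/μ).
So a_t = (μ t²/π²)^(1/3) = (1.646×10^6 × (22726.8)² / π²)^(1/3) = 44164 km.
Since a_t = (r₁ + r₂)/2, r₂ = 2a_t − r₁ = 2×44164 − 56060 = 32268 km.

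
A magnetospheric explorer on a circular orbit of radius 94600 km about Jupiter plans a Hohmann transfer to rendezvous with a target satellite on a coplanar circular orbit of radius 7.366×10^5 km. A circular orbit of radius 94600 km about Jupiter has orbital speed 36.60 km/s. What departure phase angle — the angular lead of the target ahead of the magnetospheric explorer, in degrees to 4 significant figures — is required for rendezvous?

φ = 103.7°

From the circular-orbit relation v² = μ/r at r = 94600 km: μ = v²r = (36.60)² × 94600 = 1.26722×10^8 km³/s².
Transfer-ellipse semi-major axis a_t = (r₁ + r₂)/2 = (94600 + 7.366×10^5)/2 = 4.156×10^5 km.
Transfer time t = π√(a_t³/μ) = 74771.6 s.
The target's mean motion on its circular orbit is ω₂ = √(μ/r₂³) = 1.78065×10^-5 rad/s.
Angle swept by the target during transfer: ω₂·t = 1.3314 rad = 76.28°.
The magnetospheric explorer traverses 180° on the transfer ellipse, so the target must lead by 180° − 76.28° = 103.7°.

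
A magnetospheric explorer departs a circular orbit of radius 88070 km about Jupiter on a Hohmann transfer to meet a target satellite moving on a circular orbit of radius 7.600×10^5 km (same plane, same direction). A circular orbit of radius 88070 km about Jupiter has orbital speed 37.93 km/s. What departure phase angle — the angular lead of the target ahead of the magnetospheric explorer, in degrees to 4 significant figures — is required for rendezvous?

From the circular-orbit relation v² = μ/r at r = 88070 km: μ = v²r = (37.93)² × 88070 = 1.26705×10^8 km³/s².
Semi-major axis of the transfer orbit: a_t = (88070 + 7.600×10^5)/2 = 4.24035×10^5 km.
Transfer time t = π√(a_t³/μ) = 77065 s.
Target angular speed ω₂ = √(μ/r₂³) = 1.6989×10^-5 rad/s.
Angle swept by the target during transfer: ω₂·t = 1.3093 rad = 75.02°.
The magnetospheric explorer traverses 180° on the transfer ellipse, so the target must lead by 180° − 75.02° = 105.0°.

φ = 105.0°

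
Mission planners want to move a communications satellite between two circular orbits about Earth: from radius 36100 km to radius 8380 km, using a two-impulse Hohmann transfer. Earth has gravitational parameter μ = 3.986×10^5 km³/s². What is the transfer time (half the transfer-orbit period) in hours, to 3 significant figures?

Semi-major axis of the transfer orbit: a_t = (36100 + 8380)/2 = 22240 km.
Half the transfer-orbit period gives t = π√(a_t³/μ) = 16500 s.
Converting: 16500 s ÷ 3600 s/hour = 4.58 hours.

t = 4.58 hours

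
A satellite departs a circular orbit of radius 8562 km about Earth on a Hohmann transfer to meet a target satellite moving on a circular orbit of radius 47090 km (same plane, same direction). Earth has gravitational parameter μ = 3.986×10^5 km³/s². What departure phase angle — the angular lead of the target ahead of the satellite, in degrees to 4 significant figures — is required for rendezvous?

φ = 98.24°

The Hohmann ellipse has a_t = (r₁ + r₂)/2 = 27826 km.
Transfer time t = π√(a_t³/μ) = 23100 s.
Target angular speed ω₂ = √(μ/r₂³) = 6.178×10^-5 rad/s.
Angle swept by the target during transfer: ω₂·t = 1.427 rad = 81.76°.
The satellite traverses 180° on the transfer ellipse, so the target must lead by 180° − 81.76° = 98.24°.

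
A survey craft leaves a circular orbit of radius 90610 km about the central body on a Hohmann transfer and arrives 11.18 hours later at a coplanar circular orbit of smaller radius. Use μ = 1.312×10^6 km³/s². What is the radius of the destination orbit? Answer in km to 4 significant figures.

r₂ = 29270 km

Transfer time t = 11.18 hours = 40248 s, and t = π√(a_t³/μ).
So a_t = (μ t²/π²)^(1/3) = (1.312×10^6 × (40248)² / π²)^(1/3) = 59939 km.
Since a_t = (r₁ + r₂)/2, r₂ = 2a_t − r₁ = 2×59939 − 90610 = 29268 km.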